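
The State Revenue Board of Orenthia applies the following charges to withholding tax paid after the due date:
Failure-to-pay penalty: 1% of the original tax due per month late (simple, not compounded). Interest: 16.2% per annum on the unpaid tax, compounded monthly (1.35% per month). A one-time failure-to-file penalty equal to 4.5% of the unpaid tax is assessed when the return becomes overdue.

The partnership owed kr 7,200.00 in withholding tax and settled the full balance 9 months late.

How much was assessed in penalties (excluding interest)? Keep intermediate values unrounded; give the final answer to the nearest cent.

kr 972.00

Failure-to-file penalty: 4.5% × kr 7,200.00 = kr 324.00
Failure-to-pay penalty: 9 × 1% × kr 7,200.00 = kr 648.00
Total penalty = kr 324.00 + kr 648.00 = kr 972.00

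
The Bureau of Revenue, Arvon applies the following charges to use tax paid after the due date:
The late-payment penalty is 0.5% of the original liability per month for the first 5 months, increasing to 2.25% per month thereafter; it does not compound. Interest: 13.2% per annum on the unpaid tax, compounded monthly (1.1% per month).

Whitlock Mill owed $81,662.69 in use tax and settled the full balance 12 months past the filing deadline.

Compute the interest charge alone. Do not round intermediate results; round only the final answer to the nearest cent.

$11,456.15

Interest: $81,662.69 × ((1 + 0.011)^12 − 1) = $81,662.69 × 0.1402862… = $11,456.1482…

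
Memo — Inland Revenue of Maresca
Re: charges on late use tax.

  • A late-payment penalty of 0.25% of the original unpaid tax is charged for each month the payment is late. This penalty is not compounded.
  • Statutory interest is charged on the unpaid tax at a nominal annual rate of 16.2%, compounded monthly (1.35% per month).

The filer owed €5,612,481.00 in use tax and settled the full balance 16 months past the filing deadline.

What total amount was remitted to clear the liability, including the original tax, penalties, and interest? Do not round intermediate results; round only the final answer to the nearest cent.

Late-payment penalty: 16 × 0.25% × €5,612,481.00 = €224,499.24
Interest: €5,612,481.00 × ((1 + 0.0135)^16 − 1) = €5,612,481.00 × 0.2393103… = €1,343,124.3405…
Total = €5,612,481.00 + €224,499.2400 + €1,343,124.3405… = €7,180,104.58

€7,180,104.58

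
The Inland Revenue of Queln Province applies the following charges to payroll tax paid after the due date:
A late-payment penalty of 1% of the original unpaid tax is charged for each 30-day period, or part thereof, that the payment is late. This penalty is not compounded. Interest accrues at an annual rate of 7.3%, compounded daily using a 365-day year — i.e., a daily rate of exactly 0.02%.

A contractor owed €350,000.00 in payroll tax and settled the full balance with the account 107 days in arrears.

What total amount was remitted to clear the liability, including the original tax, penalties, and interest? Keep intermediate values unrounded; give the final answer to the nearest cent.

Penalty periods: ⌈107/30⌉ = 4; penalty = 4 × 1% × €350,000.00 = €14,000.00
Interest: €350,000.00 × ((1 + 0.0002)^107 − 1) = €350,000.00 × 0.02162844… = €7,569.9527…
Total = €350,000.00 + €14,000.0000 + €7,569.9527… = €371,569.95

€371,569.95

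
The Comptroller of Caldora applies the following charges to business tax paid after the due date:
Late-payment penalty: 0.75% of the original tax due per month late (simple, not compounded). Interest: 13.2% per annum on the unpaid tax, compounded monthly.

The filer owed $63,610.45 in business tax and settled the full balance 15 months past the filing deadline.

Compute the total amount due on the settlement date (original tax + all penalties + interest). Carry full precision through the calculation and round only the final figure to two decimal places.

Late-payment penalty: 15 × 0.75% × $63,610.45 = $7,156.18…
Interest (13.2%/yr ÷ 12 = 1.1%/month): $63,610.45 × ((1 + 0.011)^15 − 1) = $11,343.7204…
Total = $63,610.45 + $7,156.1756… + $11,343.7204… = $82,110.35

$82,110.35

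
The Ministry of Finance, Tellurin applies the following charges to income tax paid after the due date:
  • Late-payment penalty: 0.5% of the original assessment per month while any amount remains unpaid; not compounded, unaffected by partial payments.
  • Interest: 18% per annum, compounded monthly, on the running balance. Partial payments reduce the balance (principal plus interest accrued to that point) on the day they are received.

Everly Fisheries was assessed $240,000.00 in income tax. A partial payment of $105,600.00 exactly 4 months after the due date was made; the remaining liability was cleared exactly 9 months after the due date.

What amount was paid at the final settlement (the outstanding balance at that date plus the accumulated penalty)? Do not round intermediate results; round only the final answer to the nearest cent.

$171,452.40

Monthly rate = 18% ÷ 12 = 1.5%
Balance at month 4: $240,000.0000 × (1 + 0.015)^4 = $254,727.2522…
After $105,600.00 payment: $254,727.2522… − $105,600.00 = $149,127.2522…
Balance at month 9: $149,127.2522… × (1 + 0.015)^5 = $160,652.4033…
Penalty: 9 × 0.5% × $240,000.00 = $10,800.00
Final settlement = outstanding balance + penalty = $160,652.4033… + $10,800.00 = $171,452.40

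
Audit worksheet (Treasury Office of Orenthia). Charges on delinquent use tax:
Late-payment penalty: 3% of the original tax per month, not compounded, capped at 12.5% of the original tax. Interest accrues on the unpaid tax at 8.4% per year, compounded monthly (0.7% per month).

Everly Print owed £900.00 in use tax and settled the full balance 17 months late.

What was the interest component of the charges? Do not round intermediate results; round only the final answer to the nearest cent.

Interest: £900.00 × ((1 + 0.007)^17 − 1) = £900.00 × 0.1259031… = £113.3128…

£113.31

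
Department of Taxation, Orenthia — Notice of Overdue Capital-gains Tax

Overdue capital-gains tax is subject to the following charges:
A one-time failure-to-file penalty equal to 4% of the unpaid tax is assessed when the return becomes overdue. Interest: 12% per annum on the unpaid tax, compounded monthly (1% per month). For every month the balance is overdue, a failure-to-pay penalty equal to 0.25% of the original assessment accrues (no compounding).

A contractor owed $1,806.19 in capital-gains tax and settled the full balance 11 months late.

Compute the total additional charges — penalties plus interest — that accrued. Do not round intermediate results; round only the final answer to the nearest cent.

$330.84

Failure-to-file penalty: 4% × $1,806.19 = $72.25…
Failure-to-pay penalty = 0.25% × $1,806.19 × 11 mo = $49.67…
Interest: $1,806.19 × ((1 + 0.01)^11 − 1) = $1,806.19 × 0.1156683… = $208.9190…
Penalties + interest = $121.9178… + $208.9190… = $330.84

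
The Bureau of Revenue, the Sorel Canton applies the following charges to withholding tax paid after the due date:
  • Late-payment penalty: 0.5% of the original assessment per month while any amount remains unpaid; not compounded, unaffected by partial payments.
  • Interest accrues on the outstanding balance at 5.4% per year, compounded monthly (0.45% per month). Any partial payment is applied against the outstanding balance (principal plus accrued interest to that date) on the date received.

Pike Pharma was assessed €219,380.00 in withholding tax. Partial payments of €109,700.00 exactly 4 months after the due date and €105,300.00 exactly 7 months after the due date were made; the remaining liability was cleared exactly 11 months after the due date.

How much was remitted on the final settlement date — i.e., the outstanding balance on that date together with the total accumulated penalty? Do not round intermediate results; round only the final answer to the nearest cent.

Balance at month 4: €219,380.0000 × (1 + 0.0045)^4 = €223,355.5747…
After €109,700.00 payment: €223,355.5747… − €109,700.00 = €113,655.5747…
Balance at month 7: €113,655.5747… × (1 + 0.0045)^3 = €115,196.8399…
After €105,300.00 payment: €115,196.8399… − €105,300.00 = €9,896.8399…
Balance at month 11: €9,896.8399… × (1 + 0.0045)^4 = €10,076.1891…
Penalty: 11 × 0.5% × €219,380.00 = €12,065.90
Final settlement = outstanding balance + penalty = €10,076.1891… + €12,065.90 = €22,142.09

€22,142.09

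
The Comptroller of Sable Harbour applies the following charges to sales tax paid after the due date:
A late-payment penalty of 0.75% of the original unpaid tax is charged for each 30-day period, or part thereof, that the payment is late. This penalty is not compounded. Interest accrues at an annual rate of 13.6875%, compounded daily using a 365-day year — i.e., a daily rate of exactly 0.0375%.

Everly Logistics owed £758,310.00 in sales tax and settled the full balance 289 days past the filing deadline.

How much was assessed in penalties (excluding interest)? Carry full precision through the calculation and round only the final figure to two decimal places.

£56,873.25

Penalty periods: ⌈289/30⌉ = 10; penalty = 10 × 0.75% × £758,310.00 = £56,873.25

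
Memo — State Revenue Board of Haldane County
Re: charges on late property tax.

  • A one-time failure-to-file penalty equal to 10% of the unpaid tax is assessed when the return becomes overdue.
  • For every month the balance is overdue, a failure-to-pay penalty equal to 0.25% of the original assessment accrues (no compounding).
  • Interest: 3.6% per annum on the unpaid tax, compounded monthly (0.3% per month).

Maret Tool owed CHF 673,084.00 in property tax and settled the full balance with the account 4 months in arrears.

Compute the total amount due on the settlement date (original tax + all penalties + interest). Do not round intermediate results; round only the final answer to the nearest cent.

CHF 755,236.67

Failure-to-file penalty: 10% × CHF 673,084.00 = CHF 67,308.40
Failure-to-pay penalty: 4 × 0.25% × CHF 673,084.00 = CHF 6,730.84
Interest: CHF 673,084.00 × ((1 + 0.003)^4 − 1) = CHF 673,084.00 × 0.0120541… = CHF 8,113.4273…
Total = CHF 673,084.00 + CHF 74,039.2400 + CHF 8,113.4273… = CHF 755,236.67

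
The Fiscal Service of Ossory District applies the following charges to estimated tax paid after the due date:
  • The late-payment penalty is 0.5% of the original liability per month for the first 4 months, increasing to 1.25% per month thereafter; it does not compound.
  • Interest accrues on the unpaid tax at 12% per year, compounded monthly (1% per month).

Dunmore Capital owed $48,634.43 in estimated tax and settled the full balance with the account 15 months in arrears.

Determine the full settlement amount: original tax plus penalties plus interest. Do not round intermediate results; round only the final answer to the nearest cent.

$64,122.99

Penalty, months 1–4: 4 × 0.5% × $48,634.43 = $972.69…
Penalty, months 5–15: 11 × 1.25% × $48,634.43 = $6,687.23…
Interest: $48,634.43 × ((1 + 0.01)^15 − 1) = $48,634.43 × 0.1609690… = $7,828.6334…
Total = $48,634.43 + $7,659.9227… + $7,828.6334… = $64,122.99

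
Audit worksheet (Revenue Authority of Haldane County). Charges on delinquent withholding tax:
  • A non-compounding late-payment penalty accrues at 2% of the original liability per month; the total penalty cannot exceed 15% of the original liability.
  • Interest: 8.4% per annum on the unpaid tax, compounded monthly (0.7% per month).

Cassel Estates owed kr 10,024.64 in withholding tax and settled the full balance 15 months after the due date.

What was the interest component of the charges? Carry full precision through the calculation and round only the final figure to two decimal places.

kr 1,105.76

Interest: kr 10,024.64 × ((1 + 0.007)^15 − 1) = kr 10,024.64 × 0.1103044… = kr 1,105.7618…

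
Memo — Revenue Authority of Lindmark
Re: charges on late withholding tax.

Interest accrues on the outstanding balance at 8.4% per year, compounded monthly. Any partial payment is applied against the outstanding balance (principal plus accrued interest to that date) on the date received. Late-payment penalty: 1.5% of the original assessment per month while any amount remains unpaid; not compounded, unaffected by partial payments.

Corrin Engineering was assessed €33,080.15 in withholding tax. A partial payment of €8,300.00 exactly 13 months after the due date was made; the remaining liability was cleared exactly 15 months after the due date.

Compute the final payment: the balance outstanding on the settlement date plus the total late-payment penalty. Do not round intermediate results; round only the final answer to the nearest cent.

€35,755.46

Monthly rate = 8.4% ÷ 12 = 0.7%
Balance at month 13: €33,080.1500 × (1 + 0.007)^13 = €36,220.1786…
After €8,300.00 payment: €36,220.1786… − €8,300.00 = €27,920.1786…
Balance at month 15: €27,920.1786… × (1 + 0.007)^2 = €28,312.4292…
Penalty: 15 × 1.5% × €33,080.15 = €7,443.03…
Final settlement = outstanding balance + penalty = €28,312.4292… + €7,443.03… = €35,755.46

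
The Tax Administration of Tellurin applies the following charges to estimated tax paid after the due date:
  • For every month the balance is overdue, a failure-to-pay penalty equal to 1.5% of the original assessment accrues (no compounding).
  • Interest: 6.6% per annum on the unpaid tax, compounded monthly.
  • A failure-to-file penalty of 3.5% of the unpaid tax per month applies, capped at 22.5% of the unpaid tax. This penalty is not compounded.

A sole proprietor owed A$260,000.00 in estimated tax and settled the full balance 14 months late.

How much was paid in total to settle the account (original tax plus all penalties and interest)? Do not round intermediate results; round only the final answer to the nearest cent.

Failure-to-file: 14 × 3.5% × A$260,000.00 = A$127,400.00, capped at 22.5% × A$260,000.00 = A$58,500.00
Failure-to-pay penalty: 14 × 1.5% × A$260,000.00 = A$54,600.00
Interest (6.6%/yr ÷ 12 = 0.55%/month): A$260,000.00 × ((1 + 0.0055)^14 − 1) = A$20,751.7015…
Total = A$260,000.00 + A$113,100.0000 + A$20,751.7015… = A$393,851.70

A$393,851.70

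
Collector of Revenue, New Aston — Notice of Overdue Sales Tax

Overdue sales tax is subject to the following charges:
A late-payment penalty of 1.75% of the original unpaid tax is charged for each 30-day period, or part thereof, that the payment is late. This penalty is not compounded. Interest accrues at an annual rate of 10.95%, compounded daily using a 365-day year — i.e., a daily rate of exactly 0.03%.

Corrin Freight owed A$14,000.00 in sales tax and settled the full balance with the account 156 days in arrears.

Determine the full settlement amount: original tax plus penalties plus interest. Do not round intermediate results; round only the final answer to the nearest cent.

Penalty periods: ⌈156/30⌉ = 6; penalty = 6 × 1.75% × A$14,000.00 = A$1,470.00
Interest: A$14,000.00 × ((1 + 0.0003)^156 − 1) = A$14,000.00 × 0.04790505… = A$670.6707…
Total = A$14,000.00 + A$1,470.0000 + A$670.6707… = A$16,140.67

A$16,140.67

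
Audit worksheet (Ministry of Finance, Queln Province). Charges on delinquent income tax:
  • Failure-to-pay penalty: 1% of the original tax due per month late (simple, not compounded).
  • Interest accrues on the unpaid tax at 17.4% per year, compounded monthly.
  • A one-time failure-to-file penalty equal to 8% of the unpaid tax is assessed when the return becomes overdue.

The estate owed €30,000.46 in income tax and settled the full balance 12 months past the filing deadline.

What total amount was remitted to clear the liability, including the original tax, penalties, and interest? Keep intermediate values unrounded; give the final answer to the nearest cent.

€41,657.73

Failure-to-file penalty: 8% × €30,000.46 = €2,400.04…
Failure-to-pay penalty = 1% × €30,000.46 × 12 mo = €3,600.06…
Interest (17.4%/yr ÷ 12 = 1.45%/month): €30,000.46 × ((1 + 0.0145)^12 − 1) = €5,657.1746…
Total = €30,000.46 + €6,000.0920 + €5,657.1746… = €41,657.73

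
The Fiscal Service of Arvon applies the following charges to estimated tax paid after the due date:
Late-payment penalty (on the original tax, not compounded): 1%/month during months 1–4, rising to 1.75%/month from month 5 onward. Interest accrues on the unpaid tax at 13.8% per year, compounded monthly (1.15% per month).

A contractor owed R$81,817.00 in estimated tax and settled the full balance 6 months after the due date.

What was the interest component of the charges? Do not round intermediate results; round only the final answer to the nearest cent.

Interest: R$81,817.00 × ((1 + 0.0115)^6 − 1) = R$81,817.00 × 0.0710144… = R$5,810.1877…

R$5,810.19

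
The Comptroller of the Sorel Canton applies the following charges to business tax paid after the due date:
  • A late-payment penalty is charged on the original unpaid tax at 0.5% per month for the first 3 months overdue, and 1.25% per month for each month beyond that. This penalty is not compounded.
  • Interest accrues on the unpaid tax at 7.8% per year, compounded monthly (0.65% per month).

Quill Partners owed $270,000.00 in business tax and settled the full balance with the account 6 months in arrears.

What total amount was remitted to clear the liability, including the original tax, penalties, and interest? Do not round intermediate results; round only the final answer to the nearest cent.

$294,877.60

Penalty, months 1–3: 3 × 0.5% × $270,000.00 = $4,050.00
Penalty, months 4–6: 3 × 1.25% × $270,000.00 = $10,125.00
Interest: $270,000.00 × ((1 + 0.0065)^6 − 1) = $270,000.00 × 0.0396393… = $10,702.6027…
Total = $270,000.00 + $14,175.0000 + $10,702.6027… = $294,877.60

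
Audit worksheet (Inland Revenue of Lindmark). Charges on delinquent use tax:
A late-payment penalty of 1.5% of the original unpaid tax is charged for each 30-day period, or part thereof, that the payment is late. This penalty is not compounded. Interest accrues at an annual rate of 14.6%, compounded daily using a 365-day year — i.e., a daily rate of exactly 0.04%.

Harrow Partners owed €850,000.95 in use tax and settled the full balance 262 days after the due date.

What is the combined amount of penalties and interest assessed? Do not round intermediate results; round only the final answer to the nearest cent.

Penalty periods: ⌈262/30⌉ = 9; penalty = 9 × 1.5% × €850,000.95 = €114,750.13…
Interest: €850,000.95 × ((1 + 0.0004)^262 − 1) = €850,000.95 × 0.11046522… = €93,895.5428…
Penalties + interest = €114,750.1283… + €93,895.5428… = €208,645.67

€208,645.67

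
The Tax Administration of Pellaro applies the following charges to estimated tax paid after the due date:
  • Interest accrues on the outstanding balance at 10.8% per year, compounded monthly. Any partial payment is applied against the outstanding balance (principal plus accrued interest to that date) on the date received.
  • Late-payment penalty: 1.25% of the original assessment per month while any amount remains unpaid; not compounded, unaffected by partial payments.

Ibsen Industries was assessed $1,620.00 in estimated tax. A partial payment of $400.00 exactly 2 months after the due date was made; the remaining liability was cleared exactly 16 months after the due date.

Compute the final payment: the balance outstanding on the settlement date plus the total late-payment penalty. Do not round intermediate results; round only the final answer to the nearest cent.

$1,740.25

Monthly rate = 10.8% ÷ 12 = 0.9%
Balance at month 2: $1,620.0000 × (1 + 0.009)^2 = $1,649.2912…
After $400.00 payment: $1,649.2912… − $400.00 = $1,249.2912…
Balance at month 16: $1,249.2912… × (1 + 0.009)^14 = $1,416.2503…
Penalty: 16 × 1.25% × $1,620.00 = $324.00
Final settlement = outstanding balance + penalty = $1,416.2503… + $324.00 = $1,740.25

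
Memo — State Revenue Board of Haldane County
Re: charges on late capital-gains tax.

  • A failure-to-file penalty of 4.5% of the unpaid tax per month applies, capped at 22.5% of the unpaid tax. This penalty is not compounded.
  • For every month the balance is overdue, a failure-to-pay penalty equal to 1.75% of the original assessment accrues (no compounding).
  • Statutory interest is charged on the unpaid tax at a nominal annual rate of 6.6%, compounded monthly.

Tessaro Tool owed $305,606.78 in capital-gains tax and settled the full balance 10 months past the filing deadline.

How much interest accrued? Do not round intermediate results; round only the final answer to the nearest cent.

Interest (6.6%/yr ÷ 12 = 0.55%/month): $305,606.78 × ((1 + 0.0055)^10 − 1) = $17,230.5407…

$17,230.54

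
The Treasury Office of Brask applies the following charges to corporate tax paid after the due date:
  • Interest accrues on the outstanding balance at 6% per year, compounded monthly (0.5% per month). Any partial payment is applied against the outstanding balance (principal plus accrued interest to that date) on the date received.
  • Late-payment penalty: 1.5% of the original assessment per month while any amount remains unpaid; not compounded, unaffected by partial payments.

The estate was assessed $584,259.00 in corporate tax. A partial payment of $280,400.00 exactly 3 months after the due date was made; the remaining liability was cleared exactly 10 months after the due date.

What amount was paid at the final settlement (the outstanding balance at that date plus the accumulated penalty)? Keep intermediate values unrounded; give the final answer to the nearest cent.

Balance at month 3: $584,259.0000 × (1 + 0.005)^3 = $593,066.7775…
After $280,400.00 payment: $593,066.7775… − $280,400.00 = $312,666.7775…
Balance at month 10: $312,666.7775… × (1 + 0.005)^7 = $323,775.6395…
Penalty: 10 × 1.5% × $584,259.00 = $87,638.85
Final settlement = outstanding balance + penalty = $323,775.6395… + $87,638.85 = $411,414.49

$411,414.49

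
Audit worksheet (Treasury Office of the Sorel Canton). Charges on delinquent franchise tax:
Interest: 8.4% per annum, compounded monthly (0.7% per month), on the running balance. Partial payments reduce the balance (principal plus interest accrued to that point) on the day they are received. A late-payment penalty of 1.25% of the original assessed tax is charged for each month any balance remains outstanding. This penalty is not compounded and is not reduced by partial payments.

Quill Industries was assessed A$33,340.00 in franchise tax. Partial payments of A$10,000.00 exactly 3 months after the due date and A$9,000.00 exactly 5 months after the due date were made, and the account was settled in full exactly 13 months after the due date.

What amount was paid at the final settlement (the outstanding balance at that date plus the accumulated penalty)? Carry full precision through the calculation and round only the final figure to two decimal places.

Balance at month 3: A$33,340.0000 × (1 + 0.007)^3 = A$34,045.0524…
After A$10,000.00 payment: A$34,045.0524… − A$10,000.00 = A$24,045.0524…
Balance at month 5: A$24,045.0524… × (1 + 0.007)^2 = A$24,382.8614…
After A$9,000.00 payment: A$24,382.8614… − A$9,000.00 = A$15,382.8614…
Balance at month 13: A$15,382.8614… × (1 + 0.007)^8 = A$16,265.7050…
Penalty: 13 × 1.25% × A$33,340.00 = A$5,417.75
Final settlement = outstanding balance + penalty = A$16,265.7050… + A$5,417.75 = A$21,683.45

A$21,683.45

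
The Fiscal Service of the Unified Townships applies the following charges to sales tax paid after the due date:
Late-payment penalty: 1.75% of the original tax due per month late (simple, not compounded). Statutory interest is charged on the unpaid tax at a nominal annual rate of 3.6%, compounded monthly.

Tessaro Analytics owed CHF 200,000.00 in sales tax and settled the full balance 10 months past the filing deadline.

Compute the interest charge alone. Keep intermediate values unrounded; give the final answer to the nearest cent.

CHF 6,081.65

Interest (3.6%/yr ÷ 12 = 0.3%/month): CHF 200,000.00 × ((1 + 0.003)^10 − 1) = CHF 6,081.6514…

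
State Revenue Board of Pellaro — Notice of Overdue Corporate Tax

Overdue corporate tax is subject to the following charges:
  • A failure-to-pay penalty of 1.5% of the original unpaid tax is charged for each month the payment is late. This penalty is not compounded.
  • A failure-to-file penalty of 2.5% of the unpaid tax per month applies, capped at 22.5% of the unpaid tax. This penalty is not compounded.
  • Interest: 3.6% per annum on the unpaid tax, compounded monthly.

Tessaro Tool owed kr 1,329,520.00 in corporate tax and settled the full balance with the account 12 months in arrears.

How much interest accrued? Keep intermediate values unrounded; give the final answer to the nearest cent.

kr 48,660.41

Interest (3.6%/yr ÷ 12 = 0.3%/month): kr 1,329,520.00 × ((1 + 0.003)^12 − 1) = kr 48,660.4058…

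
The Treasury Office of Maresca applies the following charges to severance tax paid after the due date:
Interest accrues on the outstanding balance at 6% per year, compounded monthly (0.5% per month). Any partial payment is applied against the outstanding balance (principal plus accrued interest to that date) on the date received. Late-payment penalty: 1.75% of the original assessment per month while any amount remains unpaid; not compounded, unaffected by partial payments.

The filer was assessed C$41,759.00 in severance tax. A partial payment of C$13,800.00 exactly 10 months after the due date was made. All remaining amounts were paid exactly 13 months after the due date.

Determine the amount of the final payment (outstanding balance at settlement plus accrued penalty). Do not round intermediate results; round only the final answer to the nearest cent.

Balance at month 10: C$41,759.0000 × (1 + 0.005)^10 = C$43,894.5608…
After C$13,800.00 payment: C$43,894.5608… − C$13,800.00 = C$30,094.5608…
Balance at month 13: C$30,094.5608… × (1 + 0.005)^3 = C$30,548.2400…
Penalty: 13 × 1.75% × C$41,759.00 = C$9,500.17…
Final settlement = outstanding balance + penalty = C$30,548.2400… + C$9,500.17… = C$40,048.41

C$40,048.41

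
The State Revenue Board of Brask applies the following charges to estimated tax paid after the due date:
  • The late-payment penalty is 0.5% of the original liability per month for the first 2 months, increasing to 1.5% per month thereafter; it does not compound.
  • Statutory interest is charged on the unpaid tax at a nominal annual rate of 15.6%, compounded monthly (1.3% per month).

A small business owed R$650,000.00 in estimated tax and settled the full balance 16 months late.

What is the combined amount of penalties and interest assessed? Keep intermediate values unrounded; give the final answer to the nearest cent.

R$292,216.58

Penalty, months 1–2: 2 × 0.5% × R$650,000.00 = R$6,500.00
Penalty, months 3–16: 14 × 1.5% × R$650,000.00 = R$136,500.00
Interest: R$650,000.00 × ((1 + 0.013)^16 − 1) = R$650,000.00 × 0.2295640… = R$149,216.5754…
Penalties + interest = R$143,000.0000 + R$149,216.5754… = R$292,216.58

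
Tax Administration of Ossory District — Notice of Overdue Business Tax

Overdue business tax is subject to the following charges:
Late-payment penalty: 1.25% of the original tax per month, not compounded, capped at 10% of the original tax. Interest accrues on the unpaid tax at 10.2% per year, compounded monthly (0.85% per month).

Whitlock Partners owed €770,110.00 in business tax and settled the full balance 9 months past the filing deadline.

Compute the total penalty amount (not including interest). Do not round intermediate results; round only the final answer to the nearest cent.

€77,011.00

Penalty (uncapped): 9 × 1.25% × €770,110.00 = €86,637.38…; cap = 10% × €770,110.00 = €77,011.00 → penalty = €77,011.00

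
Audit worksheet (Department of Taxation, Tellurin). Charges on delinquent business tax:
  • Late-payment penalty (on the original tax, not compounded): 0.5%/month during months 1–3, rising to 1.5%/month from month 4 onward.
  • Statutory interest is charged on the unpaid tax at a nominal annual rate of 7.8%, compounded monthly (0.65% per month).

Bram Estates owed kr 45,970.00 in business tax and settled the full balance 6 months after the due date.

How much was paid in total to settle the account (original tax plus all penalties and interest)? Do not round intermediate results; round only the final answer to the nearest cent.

kr 50,550.42

Penalty, months 1–3: 3 × 0.5% × kr 45,970.00 = kr 689.55
Penalty, months 4–6: 3 × 1.5% × kr 45,970.00 = kr 2,068.65
Interest: kr 45,970.00 × ((1 + 0.0065)^6 − 1) = kr 45,970.00 × 0.0396393… = kr 1,822.2172…
Total = kr 45,970.00 + kr 2,758.2000 + kr 1,822.2172… = kr 50,550.42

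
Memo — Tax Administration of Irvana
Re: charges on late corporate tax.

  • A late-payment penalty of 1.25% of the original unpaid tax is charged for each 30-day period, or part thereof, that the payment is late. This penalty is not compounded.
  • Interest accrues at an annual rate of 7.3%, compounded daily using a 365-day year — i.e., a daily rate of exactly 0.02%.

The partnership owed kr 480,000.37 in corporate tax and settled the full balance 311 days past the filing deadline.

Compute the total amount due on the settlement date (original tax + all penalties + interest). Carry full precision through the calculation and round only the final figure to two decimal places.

kr 576,801.34

Penalty periods: ⌈311/30⌉ = 11; penalty = 11 × 1.25% × kr 480,000.37 = kr 66,000.05…
Interest: kr 480,000.37 × ((1 + 0.0002)^311 − 1) = kr 480,000.37 × 0.06416854… = kr 30,800.9230…
Total = kr 480,000.37 + kr 66,000.0509… + kr 30,800.9230… = kr 576,801.34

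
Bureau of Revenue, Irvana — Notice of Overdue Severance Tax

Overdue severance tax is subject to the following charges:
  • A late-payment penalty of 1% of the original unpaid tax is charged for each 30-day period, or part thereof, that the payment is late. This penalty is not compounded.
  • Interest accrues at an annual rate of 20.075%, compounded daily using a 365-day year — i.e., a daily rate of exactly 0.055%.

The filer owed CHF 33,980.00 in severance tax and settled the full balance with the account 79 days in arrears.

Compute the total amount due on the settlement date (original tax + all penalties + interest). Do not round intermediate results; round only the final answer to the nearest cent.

Penalty periods: ⌈79/30⌉ = 3; penalty = 3 × 1% × CHF 33,980.00 = CHF 1,019.40
Interest: CHF 33,980.00 × ((1 + 0.00055)^79 − 1) = CHF 33,980.00 × 0.04439530… = CHF 1,508.5522…
Total = CHF 33,980.00 + CHF 1,019.4000 + CHF 1,508.5522… = CHF 36,507.95

CHF 36,507.95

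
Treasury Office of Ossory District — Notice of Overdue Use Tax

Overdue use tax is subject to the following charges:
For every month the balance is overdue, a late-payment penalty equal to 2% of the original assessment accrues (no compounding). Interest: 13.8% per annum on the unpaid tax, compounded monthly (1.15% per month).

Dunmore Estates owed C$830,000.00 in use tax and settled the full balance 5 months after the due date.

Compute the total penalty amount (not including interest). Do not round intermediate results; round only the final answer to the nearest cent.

Late-payment penalty = 2% × C$830,000.00 × 5 mo = C$83,000.00

C$83,000.00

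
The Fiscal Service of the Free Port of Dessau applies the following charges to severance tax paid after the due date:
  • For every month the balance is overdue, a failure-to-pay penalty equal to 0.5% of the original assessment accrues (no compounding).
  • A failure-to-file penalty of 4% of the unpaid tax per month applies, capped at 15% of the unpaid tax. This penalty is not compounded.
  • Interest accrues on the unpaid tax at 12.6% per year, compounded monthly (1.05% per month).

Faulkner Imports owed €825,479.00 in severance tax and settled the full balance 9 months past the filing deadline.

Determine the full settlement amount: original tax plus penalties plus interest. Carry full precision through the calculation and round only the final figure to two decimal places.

Failure-to-file: 9 × 4% × €825,479.00 = €297,172.44, capped at 15% × €825,479.00 = €123,821.85
Failure-to-pay penalty = 0.5% × €825,479.00 × 9 mo = €37,146.56…
Interest: €825,479.00 × ((1 + 0.0105)^9 − 1) = €825,479.00 × 0.0985678… = €81,365.6393…
Total = €825,479.00 + €160,968.4050 + €81,365.6393… = €1,067,813.04

€1,067,813.04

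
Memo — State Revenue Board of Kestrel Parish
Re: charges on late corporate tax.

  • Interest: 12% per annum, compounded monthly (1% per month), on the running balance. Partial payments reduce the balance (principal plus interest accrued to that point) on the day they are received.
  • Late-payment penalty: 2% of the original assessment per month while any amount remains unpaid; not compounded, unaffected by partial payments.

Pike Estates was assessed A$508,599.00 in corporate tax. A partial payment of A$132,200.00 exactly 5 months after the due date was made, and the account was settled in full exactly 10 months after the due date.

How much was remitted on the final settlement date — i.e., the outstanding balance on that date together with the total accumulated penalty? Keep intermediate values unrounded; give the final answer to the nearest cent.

A$524,585.98

Balance at month 5: A$508,599.0000 × (1 + 0.01)^5 = A$534,542.6605…
After A$132,200.00 payment: A$534,542.6605… − A$132,200.00 = A$402,342.6605…
Balance at month 10: A$402,342.6605… × (1 + 0.01)^5 = A$422,866.1797…
Penalty: 10 × 2% × A$508,599.00 = A$101,719.80
Final settlement = outstanding balance + penalty = A$422,866.1797… + A$101,719.80 = A$524,585.98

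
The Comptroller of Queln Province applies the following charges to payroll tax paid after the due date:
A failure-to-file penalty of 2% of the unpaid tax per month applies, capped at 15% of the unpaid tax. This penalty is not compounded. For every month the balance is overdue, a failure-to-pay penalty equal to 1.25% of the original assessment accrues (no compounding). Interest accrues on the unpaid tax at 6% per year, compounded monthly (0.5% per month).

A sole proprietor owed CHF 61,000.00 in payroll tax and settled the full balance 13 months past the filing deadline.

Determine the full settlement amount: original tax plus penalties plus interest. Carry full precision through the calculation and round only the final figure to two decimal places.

CHF 84,148.66

Failure-to-file: 13 × 2% × CHF 61,000.00 = CHF 15,860.00, capped at 15% × CHF 61,000.00 = CHF 9,150.00
Failure-to-pay penalty: 13 × 1.25% × CHF 61,000.00 = CHF 9,912.50
Interest: CHF 61,000.00 × ((1 + 0.005)^13 − 1) = CHF 61,000.00 × 0.0669862… = CHF 4,086.1583…
Total = CHF 61,000.00 + CHF 19,062.5000 + CHF 4,086.1583… = CHF 84,148.66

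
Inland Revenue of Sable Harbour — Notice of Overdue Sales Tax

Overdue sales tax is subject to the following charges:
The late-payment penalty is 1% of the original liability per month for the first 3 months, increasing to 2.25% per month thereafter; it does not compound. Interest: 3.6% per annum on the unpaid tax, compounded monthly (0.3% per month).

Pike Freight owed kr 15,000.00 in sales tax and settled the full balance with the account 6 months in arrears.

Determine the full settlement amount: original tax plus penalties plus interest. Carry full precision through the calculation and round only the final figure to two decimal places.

kr 16,734.53

Penalty, months 1–3: 3 × 1% × kr 15,000.00 = kr 450.00
Penalty, months 4–6: 3 × 2.25% × kr 15,000.00 = kr 1,012.50
Interest: kr 15,000.00 × ((1 + 0.003)^6 − 1) = kr 15,000.00 × 0.0181355… = kr 272.0331…
Total = kr 15,000.00 + kr 1,462.5000 + kr 272.0331… = kr 16,734.53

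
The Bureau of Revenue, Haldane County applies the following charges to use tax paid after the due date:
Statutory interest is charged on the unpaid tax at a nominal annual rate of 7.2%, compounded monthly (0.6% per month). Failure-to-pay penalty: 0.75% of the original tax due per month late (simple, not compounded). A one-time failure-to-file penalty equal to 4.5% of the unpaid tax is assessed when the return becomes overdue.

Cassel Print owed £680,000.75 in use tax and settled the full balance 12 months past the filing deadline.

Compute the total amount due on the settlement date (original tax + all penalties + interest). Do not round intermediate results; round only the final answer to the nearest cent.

£822,409.34

Failure-to-file penalty: 4.5% × £680,000.75 = £30,600.03…
Failure-to-pay penalty = 0.75% × £680,000.75 × 12 mo = £61,200.07…
Interest: £680,000.75 × ((1 + 0.006)^12 − 1) = £680,000.75 × 0.0744242… = £50,608.4899…
Total = £680,000.75 + £91,800.1013… + £50,608.4899… = £822,409.34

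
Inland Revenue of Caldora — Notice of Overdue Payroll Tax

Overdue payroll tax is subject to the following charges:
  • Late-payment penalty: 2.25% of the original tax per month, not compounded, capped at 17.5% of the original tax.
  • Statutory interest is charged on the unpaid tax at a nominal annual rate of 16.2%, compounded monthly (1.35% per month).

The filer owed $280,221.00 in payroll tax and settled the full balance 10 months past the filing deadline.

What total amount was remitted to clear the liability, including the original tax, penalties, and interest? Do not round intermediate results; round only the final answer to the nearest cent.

Penalty (uncapped): 10 × 2.25% × $280,221.00 = $63,049.73…; cap = 17.5% × $280,221.00 = $49,038.68… → penalty = $49,038.68…
Interest: $280,221.00 × ((1 + 0.0135)^10 − 1) = $280,221.00 × 0.1435036… = $40,212.7179…
Total = $280,221.00 + $49,038.6750 + $40,212.7179… = $369,472.39

$369,472.39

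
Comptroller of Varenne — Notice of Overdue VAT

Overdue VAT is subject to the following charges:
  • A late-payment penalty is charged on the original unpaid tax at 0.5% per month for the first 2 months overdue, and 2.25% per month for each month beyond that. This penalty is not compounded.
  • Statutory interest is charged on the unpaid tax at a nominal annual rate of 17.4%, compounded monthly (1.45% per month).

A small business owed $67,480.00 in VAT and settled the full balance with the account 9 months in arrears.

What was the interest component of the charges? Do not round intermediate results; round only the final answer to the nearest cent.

Interest: $67,480.00 × ((1 + 0.0145)^9 − 1) = $67,480.00 × 0.1383307… = $9,334.5581…

$9,334.56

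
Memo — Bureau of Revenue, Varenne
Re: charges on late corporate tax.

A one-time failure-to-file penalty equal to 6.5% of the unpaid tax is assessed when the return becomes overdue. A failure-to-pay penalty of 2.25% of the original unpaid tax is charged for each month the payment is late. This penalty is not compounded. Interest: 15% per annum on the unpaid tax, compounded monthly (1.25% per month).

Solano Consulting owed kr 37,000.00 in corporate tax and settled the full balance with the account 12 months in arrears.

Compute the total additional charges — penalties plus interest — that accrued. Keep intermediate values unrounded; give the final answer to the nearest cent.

kr 18,342.92

Failure-to-file penalty: 6.5% × kr 37,000.00 = kr 2,405.00
Failure-to-pay penalty = 2.25% × kr 37,000.00 × 12 mo = kr 9,990.00
Interest: kr 37,000.00 × ((1 + 0.0125)^12 − 1) = kr 37,000.00 × 0.1607545… = kr 5,947.9172…
Penalties + interest = kr 12,395.0000 + kr 5,947.9172… = kr 18,342.92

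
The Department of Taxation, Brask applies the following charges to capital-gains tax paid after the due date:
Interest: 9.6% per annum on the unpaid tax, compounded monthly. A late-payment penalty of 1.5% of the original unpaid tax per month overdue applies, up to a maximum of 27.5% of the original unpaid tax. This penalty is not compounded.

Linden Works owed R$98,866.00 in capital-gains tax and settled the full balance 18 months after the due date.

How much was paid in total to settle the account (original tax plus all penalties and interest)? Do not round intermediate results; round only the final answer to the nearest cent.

R$140,807.19

Penalty: 18 × 1.5% × R$98,866.00 = R$26,693.82 (below the 27.5% cap of R$27,188.15)
Interest (9.6%/yr ÷ 12 = 0.8%/month): R$98,866.00 × ((1 + 0.008)^18 − 1) = R$15,247.3727…
Total = R$98,866.00 + R$26,693.8200 + R$15,247.3727… = R$140,807.19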